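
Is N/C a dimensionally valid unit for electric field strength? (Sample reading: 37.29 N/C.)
Yes

electric field strength has SI base units: kg * m / (A * s^3)
N/C reduces to the same SI base units, so it is a valid unit for electric field strength.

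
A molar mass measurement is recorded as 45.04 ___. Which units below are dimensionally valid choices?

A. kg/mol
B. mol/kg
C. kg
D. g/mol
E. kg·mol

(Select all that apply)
A, D

molar mass has SI base units: kg / mol

Checking each option against kg / mol:
  A. kg/mol: ✓ matches
  B. mol/kg: ✗ does not match
  C. kg: ✗ does not match
  D. g/mol: ✓ matches
  E. kg·mol: ✗ does not match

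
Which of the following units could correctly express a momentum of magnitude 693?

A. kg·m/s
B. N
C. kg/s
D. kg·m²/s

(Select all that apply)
A

momentum has SI base units: kg * m / s

Checking each option against kg * m / s:
  A. kg·m/s: ✓ matches
  B. N: ✗ does not match
  C. kg/s: ✗ does not match
  D. kg·m²/s: ✗ does not match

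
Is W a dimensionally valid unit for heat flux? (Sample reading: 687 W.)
No

heat flux has SI base units: kg / s^3
W does NOT reduce to kg / s^3; a valid unit for heat flux would be e.g. W/m².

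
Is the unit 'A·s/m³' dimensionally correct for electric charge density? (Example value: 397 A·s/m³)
Yes

electric charge density has SI base units: A * s / m^3
A·s/m³ reduces to the same SI base units, so it is a valid unit for electric charge density.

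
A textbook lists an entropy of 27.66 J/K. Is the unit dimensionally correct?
Yes

entropy has SI base units: kg * m^2 / (s^2 * K)
J/K reduces to the same SI base units, so it is a valid unit for entropy.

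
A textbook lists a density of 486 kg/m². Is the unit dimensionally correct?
No

density has SI base units: kg / m^3
kg/m² does NOT reduce to kg / m^3; a valid unit for density would be e.g. kg/m³.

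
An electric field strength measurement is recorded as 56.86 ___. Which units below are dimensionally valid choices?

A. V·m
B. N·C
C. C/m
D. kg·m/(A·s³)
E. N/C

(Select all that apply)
D, E

electric field strength has SI base units: kg * m / (A * s^3)

Checking each option against kg * m / (A * s^3):
  A. V·m: ✗ does not match
  B. N·C: ✗ does not match
  C. C/m: ✗ does not match
  D. kg·m/(A·s³): ✓ matches
  E. N/C: ✓ matches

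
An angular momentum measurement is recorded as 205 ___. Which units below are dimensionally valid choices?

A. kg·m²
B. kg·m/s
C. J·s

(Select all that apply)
C

angular momentum has SI base units: kg * m^2 / s

Checking each option against kg * m^2 / s:
  A. kg·m²: ✗ does not match
  B. kg·m/s: ✗ does not match
  C. J·s: ✓ matches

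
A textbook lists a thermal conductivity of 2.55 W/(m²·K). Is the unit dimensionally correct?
No

thermal conductivity has SI base units: kg * m / (s^3 * K)
W/(m²·K) does NOT reduce to kg * m / (s^3 * K); a valid unit for thermal conductivity would be e.g. W/(m·K).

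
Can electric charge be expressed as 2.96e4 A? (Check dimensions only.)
No

electric charge has SI base units: A * s
A does NOT reduce to A * s; a valid unit for electric charge would be e.g. C.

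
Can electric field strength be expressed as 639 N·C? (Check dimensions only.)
No

electric field strength has SI base units: kg * m / (A * s^3)
N·C does NOT reduce to kg * m / (A * s^3); a valid unit for electric field strength would be e.g. V/m.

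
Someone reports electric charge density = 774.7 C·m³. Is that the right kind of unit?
No

electric charge density has SI base units: A * s / m^3
C·m³ does NOT reduce to A * s / m^3; a valid unit for electric charge density would be e.g. C/m³.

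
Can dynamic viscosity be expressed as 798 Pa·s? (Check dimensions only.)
Yes

dynamic viscosity has SI base units: kg / (m * s)
Pa·s reduces to the same SI base units, so it is a valid unit for dynamic viscosity.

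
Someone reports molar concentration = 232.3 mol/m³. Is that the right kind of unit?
Yes

molar concentration has SI base units: mol / m^3
mol/m³ reduces to the same SI base units, so it is a valid unit for molar concentration.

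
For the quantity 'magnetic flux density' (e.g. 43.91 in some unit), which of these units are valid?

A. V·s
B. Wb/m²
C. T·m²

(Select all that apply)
B

magnetic flux density has SI base units: kg / (A * s^2)

Checking each option against kg / (A * s^2):
  A. V·s: ✗ does not match
  B. Wb/m²: ✓ matches
  C. T·m²: ✗ does not match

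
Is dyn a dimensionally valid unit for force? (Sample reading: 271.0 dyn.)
Yes

force has SI base units: kg * m / s^2
dyn reduces to the same SI base units, so it is a valid unit for force.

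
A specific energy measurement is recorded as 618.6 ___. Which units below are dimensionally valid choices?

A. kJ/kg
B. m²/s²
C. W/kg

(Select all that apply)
A, B

specific energy has SI base units: m^2 / s^2

Checking each option against m^2 / s^2:
  A. kJ/kg: ✓ matches
  B. m²/s²: ✓ matches
  C. W/kg: ✗ does not match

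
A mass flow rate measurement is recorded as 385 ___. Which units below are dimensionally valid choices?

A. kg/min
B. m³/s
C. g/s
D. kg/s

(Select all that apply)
A, C, D

mass flow rate has SI base units: kg / s

Checking each option against kg / s:
  A. kg/min: ✓ matches
  B. m³/s: ✗ does not match
  C. g/s: ✓ matches
  D. kg/s: ✓ matches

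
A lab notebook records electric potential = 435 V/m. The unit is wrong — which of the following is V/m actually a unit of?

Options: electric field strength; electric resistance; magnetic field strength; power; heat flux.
electric field strength

electric potential should have units dimensionally equivalent to kg * m^2 / (A * s^3) (e.g. V).
The given unit 'V/m' reduces to kg * m / (A * s^3). Of the listed options, that is the dimensionality of electric field strength.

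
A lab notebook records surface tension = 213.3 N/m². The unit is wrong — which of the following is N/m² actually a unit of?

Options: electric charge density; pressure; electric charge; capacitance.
pressure

surface tension should have units dimensionally equivalent to kg / s^2 (e.g. N/m).
The given unit 'N/m²' reduces to kg / (m * s^2). Of the listed options, that is the dimensionality of pressure.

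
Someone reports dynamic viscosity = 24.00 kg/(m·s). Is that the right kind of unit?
Yes

dynamic viscosity has SI base units: kg / (m * s)
kg/(m·s) reduces to the same SI base units, so it is a valid unit for dynamic viscosity.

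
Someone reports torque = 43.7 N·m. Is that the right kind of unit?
Yes

torque has SI base units: kg * m^2 / s^2
N·m reduces to the same SI base units, so it is a valid unit for torque.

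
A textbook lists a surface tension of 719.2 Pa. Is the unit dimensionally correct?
No

surface tension has SI base units: kg / s^2
Pa does NOT reduce to kg / s^2; a valid unit for surface tension would be e.g. N/m.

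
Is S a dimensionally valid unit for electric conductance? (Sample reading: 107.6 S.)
Yes

electric conductance has SI base units: A^2 * s^3 / (kg * m^2)
S reduces to the same SI base units, so it is a valid unit for electric conductance.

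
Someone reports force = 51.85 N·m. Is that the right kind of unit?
No

force has SI base units: kg * m / s^2
N·m does NOT reduce to kg * m / s^2; a valid unit for force would be e.g. N.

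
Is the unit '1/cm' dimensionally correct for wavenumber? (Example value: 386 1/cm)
Yes

wavenumber has SI base units: 1 / m
1/cm reduces to the same SI base units, so it is a valid unit for wavenumber.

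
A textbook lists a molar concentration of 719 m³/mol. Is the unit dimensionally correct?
No

molar concentration has SI base units: mol / m^3
m³/mol does NOT reduce to mol / m^3; a valid unit for molar concentration would be e.g. mol/m³.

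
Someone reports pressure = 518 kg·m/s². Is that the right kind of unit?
No

pressure has SI base units: kg / (m * s^2)
kg·m/s² does NOT reduce to kg / (m * s^2); a valid unit for pressure would be e.g. Pa.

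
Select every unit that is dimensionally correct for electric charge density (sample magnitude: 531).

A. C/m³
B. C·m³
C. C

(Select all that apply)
A

electric charge density has SI base units: A * s / m^3

Checking each option against A * s / m^3:
  A. C/m³: ✓ matches
  B. C·m³: ✗ does not match
  C. C: ✗ does not match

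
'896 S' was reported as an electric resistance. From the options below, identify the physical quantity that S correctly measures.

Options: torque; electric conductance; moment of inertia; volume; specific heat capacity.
electric conductance

electric resistance should have units dimensionally equivalent to kg * m^2 / (A^2 * s^3) (e.g. Ω).
The given unit 'S' reduces to A^2 * s^3 / (kg * m^2). Of the listed options, that is the dimensionality of electric conductance.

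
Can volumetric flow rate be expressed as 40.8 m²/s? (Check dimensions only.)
No

volumetric flow rate has SI base units: m^3 / s
m²/s does NOT reduce to m^3 / s; a valid unit for volumetric flow rate would be e.g. m³/s.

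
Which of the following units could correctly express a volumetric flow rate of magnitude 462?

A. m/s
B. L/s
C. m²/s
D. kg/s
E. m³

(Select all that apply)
B

volumetric flow rate has SI base units: m^3 / s

Checking each option against m^3 / s:
  A. m/s: ✗ does not match
  B. L/s: ✓ matches
  C. m²/s: ✗ does not match
  D. kg/s: ✗ does not match
  E. m³: ✗ does not match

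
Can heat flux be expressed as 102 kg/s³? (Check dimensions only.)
Yes

heat flux has SI base units: kg / s^3
kg/s³ reduces to the same SI base units, so it is a valid unit for heat flux.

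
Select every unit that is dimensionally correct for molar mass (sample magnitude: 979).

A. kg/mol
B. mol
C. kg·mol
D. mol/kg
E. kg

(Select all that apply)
A

molar mass has SI base units: kg / mol

Checking each option against kg / mol:
  A. kg/mol: ✓ matches
  B. mol: ✗ does not match
  C. kg·mol: ✗ does not match
  D. mol/kg: ✗ does not match
  E. kg: ✗ does not match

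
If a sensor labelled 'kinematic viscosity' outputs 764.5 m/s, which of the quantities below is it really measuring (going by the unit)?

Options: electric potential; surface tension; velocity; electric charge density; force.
velocity

kinematic viscosity should have units dimensionally equivalent to m^2 / s (e.g. m²/s).
The given unit 'm/s' reduces to m / s. Of the listed options, that is the dimensionality of velocity.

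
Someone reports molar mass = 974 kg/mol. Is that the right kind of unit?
Yes

molar mass has SI base units: kg / mol
kg/mol reduces to the same SI base units, so it is a valid unit for molar mass.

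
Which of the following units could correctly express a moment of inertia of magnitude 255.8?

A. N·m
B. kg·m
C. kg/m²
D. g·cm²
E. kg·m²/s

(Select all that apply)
D

moment of inertia has SI base units: kg * m^2

Checking each option against kg * m^2:
  A. N·m: ✗ does not match
  B. kg·m: ✗ does not match
  C. kg/m²: ✗ does not match
  D. g·cm²: ✓ matches
  E. kg·m²/s: ✗ does not match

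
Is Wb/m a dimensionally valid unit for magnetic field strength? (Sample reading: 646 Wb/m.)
No

magnetic field strength has SI base units: A / m
Wb/m does NOT reduce to A / m; a valid unit for magnetic field strength would be e.g. A/m.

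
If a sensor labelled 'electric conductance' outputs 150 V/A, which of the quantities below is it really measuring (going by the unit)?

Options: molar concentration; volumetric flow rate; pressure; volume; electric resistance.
electric resistance

electric conductance should have units dimensionally equivalent to A^2 * s^3 / (kg * m^2) (e.g. S).
The given unit 'V/A' reduces to kg * m^2 / (A^2 * s^3). Of the listed options, that is the dimensionality of electric resistance.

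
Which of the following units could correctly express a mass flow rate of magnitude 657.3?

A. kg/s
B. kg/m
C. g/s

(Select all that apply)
A, C

mass flow rate has SI base units: kg / s

Checking each option against kg / s:
  A. kg/s: ✓ matches
  B. kg/m: ✗ does not match
  C. g/s: ✓ matches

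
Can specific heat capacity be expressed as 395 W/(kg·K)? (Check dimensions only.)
No

specific heat capacity has SI base units: m^2 / (s^2 * K)
W/(kg·K) does NOT reduce to m^2 / (s^2 * K); a valid unit for specific heat capacity would be e.g. J/(kg·K).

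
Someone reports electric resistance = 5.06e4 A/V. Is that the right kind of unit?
No

electric resistance has SI base units: kg * m^2 / (A^2 * s^3)
A/V does NOT reduce to kg * m^2 / (A^2 * s^3); a valid unit for electric resistance would be e.g. Ω.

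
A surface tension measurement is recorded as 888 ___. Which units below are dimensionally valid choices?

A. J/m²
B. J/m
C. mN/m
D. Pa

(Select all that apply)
A, C

surface tension has SI base units: kg / s^2

Checking each option against kg / s^2:
  A. J/m²: ✓ matches
  B. J/m: ✗ does not match
  C. mN/m: ✓ matches
  D. Pa: ✗ does not match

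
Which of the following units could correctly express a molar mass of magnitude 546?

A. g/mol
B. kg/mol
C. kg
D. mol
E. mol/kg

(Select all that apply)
A, B

molar mass has SI base units: kg / mol

Checking each option against kg / mol:
  A. g/mol: ✓ matches
  B. kg/mol: ✓ matches
  C. kg: ✗ does not match
  D. mol: ✗ does not match
  E. mol/kg: ✗ does not match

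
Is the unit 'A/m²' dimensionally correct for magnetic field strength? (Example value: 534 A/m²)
No

magnetic field strength has SI base units: A / m
A/m² does NOT reduce to A / m; a valid unit for magnetic field strength would be e.g. A/m.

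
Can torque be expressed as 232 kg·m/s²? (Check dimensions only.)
No

torque has SI base units: kg * m^2 / s^2
kg·m/s² does NOT reduce to kg * m^2 / s^2; a valid unit for torque would be e.g. N·m.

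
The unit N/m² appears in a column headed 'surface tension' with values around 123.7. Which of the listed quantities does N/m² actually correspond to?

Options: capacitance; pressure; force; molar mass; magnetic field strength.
pressure

surface tension should have units dimensionally equivalent to kg / s^2 (e.g. N/m).
The given unit 'N/m²' reduces to kg / (m * s^2). Of the listed options, that is the dimensionality of pressure.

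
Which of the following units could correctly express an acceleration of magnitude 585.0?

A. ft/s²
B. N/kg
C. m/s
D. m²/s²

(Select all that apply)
A, B

acceleration has SI base units: m / s^2

Checking each option against m / s^2:
  A. ft/s²: ✓ matches
  B. N/kg: ✓ matches
  C. m/s: ✗ does not match
  D. m²/s²: ✗ does not match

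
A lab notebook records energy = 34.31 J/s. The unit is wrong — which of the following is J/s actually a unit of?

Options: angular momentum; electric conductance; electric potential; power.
power

energy should have units dimensionally equivalent to kg * m^2 / s^2 (e.g. J).
The given unit 'J/s' reduces to kg * m^2 / s^3. Of the listed options, that is the dimensionality of power.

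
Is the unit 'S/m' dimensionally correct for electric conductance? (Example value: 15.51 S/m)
No

electric conductance has SI base units: A^2 * s^3 / (kg * m^2)
S/m does NOT reduce to A^2 * s^3 / (kg * m^2); a valid unit for electric conductance would be e.g. S.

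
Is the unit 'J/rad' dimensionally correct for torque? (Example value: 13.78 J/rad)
Yes

torque has SI base units: kg * m^2 / s^2
J/rad reduces to the same SI base units, so it is a valid unit for torque.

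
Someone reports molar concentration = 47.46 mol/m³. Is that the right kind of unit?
Yes

molar concentration has SI base units: mol / m^3
mol/m³ reduces to the same SI base units, so it is a valid unit for molar concentration.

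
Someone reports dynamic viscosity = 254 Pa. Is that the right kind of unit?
No

dynamic viscosity has SI base units: kg / (m * s)
Pa does NOT reduce to kg / (m * s); a valid unit for dynamic viscosity would be e.g. Pa·s.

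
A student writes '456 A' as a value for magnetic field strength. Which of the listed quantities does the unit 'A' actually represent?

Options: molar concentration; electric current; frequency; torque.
electric current

magnetic field strength should have units dimensionally equivalent to A / m (e.g. A/m).
The given unit 'A' reduces to A. Of the listed options, that is the dimensionality of electric current.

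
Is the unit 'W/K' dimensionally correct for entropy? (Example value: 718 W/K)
No

entropy has SI base units: kg * m^2 / (s^2 * K)
W/K does NOT reduce to kg * m^2 / (s^2 * K); a valid unit for entropy would be e.g. J/K.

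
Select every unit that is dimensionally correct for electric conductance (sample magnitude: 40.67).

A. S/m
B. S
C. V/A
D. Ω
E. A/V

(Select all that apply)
B, E

electric conductance has SI base units: A^2 * s^3 / (kg * m^2)

Checking each option against A^2 * s^3 / (kg * m^2):
  A. S/m: ✗ does not match
  B. S: ✓ matches
  C. V/A: ✗ does not match
  D. Ω: ✗ does not match
  E. A/V: ✓ matches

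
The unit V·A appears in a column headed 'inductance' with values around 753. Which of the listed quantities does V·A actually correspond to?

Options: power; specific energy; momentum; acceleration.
power

inductance should have units dimensionally equivalent to kg * m^2 / (A^2 * s^2) (e.g. H).
The given unit 'V·A' reduces to kg * m^2 / s^3. Of the listed options, that is the dimensionality of power.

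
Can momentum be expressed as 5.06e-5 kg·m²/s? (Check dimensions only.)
No

momentum has SI base units: kg * m / s
kg·m²/s does NOT reduce to kg * m / s; a valid unit for momentum would be e.g. kg·m/s.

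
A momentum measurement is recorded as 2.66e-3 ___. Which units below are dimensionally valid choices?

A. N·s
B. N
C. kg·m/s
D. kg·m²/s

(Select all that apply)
A, C

momentum has SI base units: kg * m / s

Checking each option against kg * m / s:
  A. N·s: ✓ matches
  B. N: ✗ does not match
  C. kg·m/s: ✓ matches
  D. kg·m²/s: ✗ does not match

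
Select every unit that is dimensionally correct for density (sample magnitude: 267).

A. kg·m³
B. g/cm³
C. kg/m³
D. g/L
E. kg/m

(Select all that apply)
B, C, D

density has SI base units: kg / m^3

Checking each option against kg / m^3:
  A. kg·m³: ✗ does not match
  B. g/cm³: ✓ matches
  C. kg/m³: ✓ matches
  D. g/L: ✓ matches
  E. kg/m: ✗ does not match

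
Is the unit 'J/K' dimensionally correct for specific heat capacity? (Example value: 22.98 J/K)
No

specific heat capacity has SI base units: m^2 / (s^2 * K)
J/K does NOT reduce to m^2 / (s^2 * K); a valid unit for specific heat capacity would be e.g. J/(kg·K).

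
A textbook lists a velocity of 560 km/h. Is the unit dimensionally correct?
Yes

velocity has SI base units: m / s
km/h reduces to the same SI base units, so it is a valid unit for velocity.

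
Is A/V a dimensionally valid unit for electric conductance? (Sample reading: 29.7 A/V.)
Yes

electric conductance has SI base units: A^2 * s^3 / (kg * m^2)
A/V reduces to the same SI base units, so it is a valid unit for electric conductance.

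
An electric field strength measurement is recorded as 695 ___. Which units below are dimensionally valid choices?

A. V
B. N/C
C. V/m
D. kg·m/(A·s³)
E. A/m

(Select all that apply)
B, C, D

electric field strength has SI base units: kg * m / (A * s^3)

Checking each option against kg * m / (A * s^3):
  A. V: ✗ does not match
  B. N/C: ✓ matches
  C. V/m: ✓ matches
  D. kg·m/(A·s³): ✓ matches
  E. A/m: ✗ does not match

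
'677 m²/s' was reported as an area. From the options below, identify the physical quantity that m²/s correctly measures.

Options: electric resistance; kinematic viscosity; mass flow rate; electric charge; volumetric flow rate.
kinematic viscosity

area should have units dimensionally equivalent to m^2 (e.g. m²).
The given unit 'm²/s' reduces to m^2 / s. Of the listed options, that is the dimensionality of kinematic viscosity.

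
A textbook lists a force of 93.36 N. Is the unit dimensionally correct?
Yes

force has SI base units: kg * m / s^2
N reduces to the same SI base units, so it is a valid unit for force.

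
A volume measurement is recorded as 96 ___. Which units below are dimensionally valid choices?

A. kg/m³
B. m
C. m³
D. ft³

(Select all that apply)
C, D

volume has SI base units: m^3

Checking each option against m^3:
  A. kg/m³: ✗ does not match
  B. m: ✗ does not match
  C. m³: ✓ matches
  D. ft³: ✓ matches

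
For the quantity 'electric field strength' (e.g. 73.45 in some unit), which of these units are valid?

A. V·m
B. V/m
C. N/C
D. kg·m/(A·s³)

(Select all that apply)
B, C, D

electric field strength has SI base units: kg * m / (A * s^3)

Checking each option against kg * m / (A * s^3):
  A. V·m: ✗ does not match
  B. V/m: ✓ matches
  C. N/C: ✓ matches
  D. kg·m/(A·s³): ✓ matches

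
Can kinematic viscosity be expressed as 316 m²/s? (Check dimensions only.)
Yes

kinematic viscosity has SI base units: m^2 / s
m²/s reduces to the same SI base units, so it is a valid unit for kinematic viscosity.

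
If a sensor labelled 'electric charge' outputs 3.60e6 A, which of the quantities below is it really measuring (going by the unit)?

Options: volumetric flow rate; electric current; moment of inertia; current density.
electric current

electric charge should have units dimensionally equivalent to A * s (e.g. C).
The given unit 'A' reduces to A. Of the listed options, that is the dimensionality of electric current.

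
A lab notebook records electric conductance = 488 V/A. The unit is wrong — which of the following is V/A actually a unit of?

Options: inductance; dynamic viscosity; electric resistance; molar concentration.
electric resistance

electric conductance should have units dimensionally equivalent to A^2 * s^3 / (kg * m^2) (e.g. S).
The given unit 'V/A' reduces to kg * m^2 / (A^2 * s^3). Of the listed options, that is the dimensionality of electric resistance.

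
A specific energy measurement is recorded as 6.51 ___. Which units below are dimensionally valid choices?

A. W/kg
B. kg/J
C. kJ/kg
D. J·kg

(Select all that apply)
C

specific energy has SI base units: m^2 / s^2

Checking each option against m^2 / s^2:
  A. W/kg: ✗ does not match
  B. kg/J: ✗ does not match
  C. kJ/kg: ✓ matches
  D. J·kg: ✗ does not match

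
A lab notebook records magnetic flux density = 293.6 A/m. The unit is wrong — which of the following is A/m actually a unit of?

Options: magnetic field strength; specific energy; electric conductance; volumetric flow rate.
magnetic field strength

magnetic flux density should have units dimensionally equivalent to kg / (A * s^2) (e.g. T).
The given unit 'A/m' reduces to A / m. Of the listed options, that is the dimensionality of magnetic field strength.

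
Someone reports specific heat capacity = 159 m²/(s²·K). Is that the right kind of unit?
Yes

specific heat capacity has SI base units: m^2 / (s^2 * K)
m²/(s²·K) reduces to the same SI base units, so it is a valid unit for specific heat capacity.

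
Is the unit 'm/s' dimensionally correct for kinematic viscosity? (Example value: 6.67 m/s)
No

kinematic viscosity has SI base units: m^2 / s
m/s does NOT reduce to m^2 / s; a valid unit for kinematic viscosity would be e.g. m²/s.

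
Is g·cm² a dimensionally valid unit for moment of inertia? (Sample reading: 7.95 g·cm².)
Yes

moment of inertia has SI base units: kg * m^2
g·cm² reduces to the same SI base units, so it is a valid unit for moment of inertia.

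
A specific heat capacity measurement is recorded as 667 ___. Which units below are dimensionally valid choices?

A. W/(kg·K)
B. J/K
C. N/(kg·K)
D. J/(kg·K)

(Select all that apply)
D

specific heat capacity has SI base units: m^2 / (s^2 * K)

Checking each option against m^2 / (s^2 * K):
  A. W/(kg·K): ✗ does not match
  B. J/K: ✗ does not match
  C. N/(kg·K): ✗ does not match
  D. J/(kg·K): ✓ matches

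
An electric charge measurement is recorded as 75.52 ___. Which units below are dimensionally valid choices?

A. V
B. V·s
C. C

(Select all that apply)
C

electric charge has SI base units: A * s

Checking each option against A * s:
  A. V: ✗ does not match
  B. V·s: ✗ does not match
  C. C: ✓ matches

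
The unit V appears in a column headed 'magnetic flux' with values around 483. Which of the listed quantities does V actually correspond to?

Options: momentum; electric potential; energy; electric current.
electric potential

magnetic flux should have units dimensionally equivalent to kg * m^2 / (A * s^2) (e.g. Wb).
The given unit 'V' reduces to kg * m^2 / (A * s^3). Of the listed options, that is the dimensionality of electric potential.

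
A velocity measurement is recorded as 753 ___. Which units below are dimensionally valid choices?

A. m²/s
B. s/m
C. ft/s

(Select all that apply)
C

velocity has SI base units: m / s

Checking each option against m / s:
  A. m²/s: ✗ does not match
  B. s/m: ✗ does not match
  C. ft/s: ✓ matches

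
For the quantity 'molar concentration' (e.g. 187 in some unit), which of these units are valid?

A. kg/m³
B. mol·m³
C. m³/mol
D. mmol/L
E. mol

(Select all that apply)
D

molar concentration has SI base units: mol / m^3

Checking each option against mol / m^3:
  A. kg/m³: ✗ does not match
  B. mol·m³: ✗ does not match
  C. m³/mol: ✗ does not match
  D. mmol/L: ✓ matches
  E. mol: ✗ does not match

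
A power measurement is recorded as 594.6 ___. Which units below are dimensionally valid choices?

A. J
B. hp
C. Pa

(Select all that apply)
B

power has SI base units: kg * m^2 / s^3

Checking each option against kg * m^2 / s^3:
  A. J: ✗ does not match
  B. hp: ✓ matches
  C. Pa: ✗ does not match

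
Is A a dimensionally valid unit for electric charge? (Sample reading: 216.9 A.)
No

electric charge has SI base units: A * s
A does NOT reduce to A * s; a valid unit for electric charge would be e.g. C.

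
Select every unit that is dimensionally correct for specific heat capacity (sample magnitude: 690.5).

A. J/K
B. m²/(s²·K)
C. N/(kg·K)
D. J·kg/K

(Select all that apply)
B

specific heat capacity has SI base units: m^2 / (s^2 * K)

Checking each option against m^2 / (s^2 * K):
  A. J/K: ✗ does not match
  B. m²/(s²·K): ✓ matches
  C. N/(kg·K): ✗ does not match
  D. J·kg/K: ✗ does not match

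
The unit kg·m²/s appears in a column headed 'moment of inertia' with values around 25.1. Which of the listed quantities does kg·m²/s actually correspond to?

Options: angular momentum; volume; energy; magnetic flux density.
angular momentum

moment of inertia should have units dimensionally equivalent to kg * m^2 (e.g. kg·m²).
The given unit 'kg·m²/s' reduces to kg * m^2 / s. Of the listed options, that is the dimensionality of angular momentum.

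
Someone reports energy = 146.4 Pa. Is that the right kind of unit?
No

energy has SI base units: kg * m^2 / s^2
Pa does NOT reduce to kg * m^2 / s^2; a valid unit for energy would be e.g. J.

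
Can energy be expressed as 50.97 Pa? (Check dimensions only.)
No

energy has SI base units: kg * m^2 / s^2
Pa does NOT reduce to kg * m^2 / s^2; a valid unit for energy would be e.g. J.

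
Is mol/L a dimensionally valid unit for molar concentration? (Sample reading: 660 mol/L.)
Yes

molar concentration has SI base units: mol / m^3
mol/L reduces to the same SI base units, so it is a valid unit for molar concentration.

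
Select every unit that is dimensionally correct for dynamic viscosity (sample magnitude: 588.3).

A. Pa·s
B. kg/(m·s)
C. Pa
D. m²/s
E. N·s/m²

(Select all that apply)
A, B, E

dynamic viscosity has SI base units: kg / (m * s)

Checking each option against kg / (m * s):
  A. Pa·s: ✓ matches
  B. kg/(m·s): ✓ matches
  C. Pa: ✗ does not match
  D. m²/s: ✗ does not match
  E. N·s/m²: ✓ matches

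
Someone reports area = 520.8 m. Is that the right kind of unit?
No

area has SI base units: m^2
m does NOT reduce to m^2; a valid unit for area would be e.g. m².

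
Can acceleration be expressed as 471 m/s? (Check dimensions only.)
No

acceleration has SI base units: m / s^2
m/s does NOT reduce to m / s^2; a valid unit for acceleration would be e.g. m/s².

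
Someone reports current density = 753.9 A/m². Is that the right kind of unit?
Yes

current density has SI base units: A / m^2
A/m² reduces to the same SI base units, so it is a valid unit for current density.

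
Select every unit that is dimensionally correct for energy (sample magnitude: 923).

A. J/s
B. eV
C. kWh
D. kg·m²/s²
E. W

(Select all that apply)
B, C, D

energy has SI base units: kg * m^2 / s^2

Checking each option against kg * m^2 / s^2:
  A. J/s: ✗ does not match
  B. eV: ✓ matches
  C. kWh: ✓ matches
  D. kg·m²/s²: ✓ matches
  E. W: ✗ does not match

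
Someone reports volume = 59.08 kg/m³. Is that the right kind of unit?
No

volume has SI base units: m^3
kg/m³ does NOT reduce to m^3; a valid unit for volume would be e.g. m³.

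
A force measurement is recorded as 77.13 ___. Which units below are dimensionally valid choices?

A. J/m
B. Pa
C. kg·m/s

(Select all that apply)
A

force has SI base units: kg * m / s^2

Checking each option against kg * m / s^2:
  A. J/m: ✓ matches
  B. Pa: ✗ does not match
  C. kg·m/s: ✗ does not match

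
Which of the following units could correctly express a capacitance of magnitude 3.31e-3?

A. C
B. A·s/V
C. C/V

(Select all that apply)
B, C

capacitance has SI base units: A^2 * s^4 / (kg * m^2)

Checking each option against A^2 * s^4 / (kg * m^2):
  A. C: ✗ does not match
  B. A·s/V: ✓ matches
  C. C/V: ✓ matches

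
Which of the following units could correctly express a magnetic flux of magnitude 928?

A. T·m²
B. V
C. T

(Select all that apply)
A

magnetic flux has SI base units: kg * m^2 / (A * s^2)

Checking each option against kg * m^2 / (A * s^2):
  A. T·m²: ✓ matches
  B. V: ✗ does not match
  C. T: ✗ does not match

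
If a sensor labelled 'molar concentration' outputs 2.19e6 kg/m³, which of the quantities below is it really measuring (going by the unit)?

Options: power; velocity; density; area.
density

molar concentration should have units dimensionally equivalent to mol / m^3 (e.g. mol/m³).
The given unit 'kg/m³' reduces to kg / m^3. Of the listed options, that is the dimensionality of density.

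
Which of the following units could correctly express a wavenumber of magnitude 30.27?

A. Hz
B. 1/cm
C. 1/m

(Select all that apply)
B, C

wavenumber has SI base units: 1 / m

Checking each option against 1 / m:
  A. Hz: ✗ does not match
  B. 1/cm: ✓ matches
  C. 1/m: ✓ matches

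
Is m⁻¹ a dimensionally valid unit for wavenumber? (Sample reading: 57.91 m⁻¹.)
Yes

wavenumber has SI base units: 1 / m
m⁻¹ reduces to the same SI base units, so it is a valid unit for wavenumber.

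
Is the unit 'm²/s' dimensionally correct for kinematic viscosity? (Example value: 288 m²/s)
Yes

kinematic viscosity has SI base units: m^2 / s
m²/s reduces to the same SI base units, so it is a valid unit for kinematic viscosity.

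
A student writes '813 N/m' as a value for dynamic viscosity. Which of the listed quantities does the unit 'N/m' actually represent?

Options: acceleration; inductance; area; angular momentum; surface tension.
surface tension

dynamic viscosity should have units dimensionally equivalent to kg / (m * s) (e.g. Pa·s).
The given unit 'N/m' reduces to kg / s^2. Of the listed options, that is the dimensionality of surface tension.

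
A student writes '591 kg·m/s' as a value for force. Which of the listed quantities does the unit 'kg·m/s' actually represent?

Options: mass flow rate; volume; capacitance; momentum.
momentum

force should have units dimensionally equivalent to kg * m / s^2 (e.g. N).
The given unit 'kg·m/s' reduces to kg * m / s. Of the listed options, that is the dimensionality of momentum.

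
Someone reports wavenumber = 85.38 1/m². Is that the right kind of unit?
No

wavenumber has SI base units: 1 / m
1/m² does NOT reduce to 1 / m; a valid unit for wavenumber would be e.g. 1/m.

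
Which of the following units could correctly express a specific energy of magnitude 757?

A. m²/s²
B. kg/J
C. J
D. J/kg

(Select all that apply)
A, D

specific energy has SI base units: m^2 / s^2

Checking each option against m^2 / s^2:
  A. m²/s²: ✓ matches
  B. kg/J: ✗ does not match
  C. J: ✗ does not match
  D. J/kg: ✓ matches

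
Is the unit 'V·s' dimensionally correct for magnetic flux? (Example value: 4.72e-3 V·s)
Yes

magnetic flux has SI base units: kg * m^2 / (A * s^2)
V·s reduces to the same SI base units, so it is a valid unit for magnetic flux.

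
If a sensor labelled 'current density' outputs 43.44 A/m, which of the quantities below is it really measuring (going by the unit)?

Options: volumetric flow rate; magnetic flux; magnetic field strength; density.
magnetic field strength

current density should have units dimensionally equivalent to A / m^2 (e.g. A/m²).
The given unit 'A/m' reduces to A / m. Of the listed options, that is the dimensionality of magnetic field strength.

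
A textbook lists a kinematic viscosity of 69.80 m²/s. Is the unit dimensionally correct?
Yes

kinematic viscosity has SI base units: m^2 / s
m²/s reduces to the same SI base units, so it is a valid unit for kinematic viscosity.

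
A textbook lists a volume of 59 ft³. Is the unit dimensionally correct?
Yes

volume has SI base units: m^3
ft³ reduces to the same SI base units, so it is a valid unit for volume.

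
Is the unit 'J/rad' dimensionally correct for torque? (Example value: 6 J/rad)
Yes

torque has SI base units: kg * m^2 / s^2
J/rad reduces to the same SI base units, so it is a valid unit for torque.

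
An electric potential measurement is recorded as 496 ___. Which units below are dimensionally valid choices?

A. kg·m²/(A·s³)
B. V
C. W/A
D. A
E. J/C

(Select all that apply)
A, B, C, E

electric potential has SI base units: kg * m^2 / (A * s^3)

Checking each option against kg * m^2 / (A * s^3):
  A. kg·m²/(A·s³): ✓ matches
  B. V: ✓ matches
  C. W/A: ✓ matches
  D. A: ✗ does not match
  E. J/C: ✓ matches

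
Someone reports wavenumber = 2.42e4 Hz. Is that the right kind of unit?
No

wavenumber has SI base units: 1 / m
Hz does NOT reduce to 1 / m; a valid unit for wavenumber would be e.g. 1/m.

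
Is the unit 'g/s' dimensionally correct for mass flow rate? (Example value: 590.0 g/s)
Yes

mass flow rate has SI base units: kg / s
g/s reduces to the same SI base units, so it is a valid unit for mass flow rate.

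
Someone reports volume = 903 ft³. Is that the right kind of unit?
Yes

volume has SI base units: m^3
ft³ reduces to the same SI base units, so it is a valid unit for volume.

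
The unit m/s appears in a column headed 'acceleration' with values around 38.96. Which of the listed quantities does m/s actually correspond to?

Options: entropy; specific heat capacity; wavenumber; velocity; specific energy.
velocity

acceleration should have units dimensionally equivalent to m / s^2 (e.g. m/s²).
The given unit 'm/s' reduces to m / s. Of the listed options, that is the dimensionality of velocity.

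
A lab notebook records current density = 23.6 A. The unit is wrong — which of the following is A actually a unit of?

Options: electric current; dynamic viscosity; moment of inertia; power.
electric current

current density should have units dimensionally equivalent to A / m^2 (e.g. A/m²).
The given unit 'A' reduces to A. Of the listed options, that is the dimensionality of electric current.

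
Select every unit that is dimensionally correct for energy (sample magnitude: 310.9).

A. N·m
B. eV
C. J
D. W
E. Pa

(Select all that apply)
A, B, C

energy has SI base units: kg * m^2 / s^2

Checking each option against kg * m^2 / s^2:
  A. N·m: ✓ matches
  B. eV: ✓ matches
  C. J: ✓ matches
  D. W: ✗ does not match
  E. Pa: ✗ does not match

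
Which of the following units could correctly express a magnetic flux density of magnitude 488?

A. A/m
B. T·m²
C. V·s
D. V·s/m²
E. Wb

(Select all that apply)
D

magnetic flux density has SI base units: kg / (A * s^2)

Checking each option against kg / (A * s^2):
  A. A/m: ✗ does not match
  B. T·m²: ✗ does not match
  C. V·s: ✗ does not match
  D. V·s/m²: ✓ matches
  E. Wb: ✗ does not match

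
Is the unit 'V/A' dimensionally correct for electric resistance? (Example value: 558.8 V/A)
Yes

electric resistance has SI base units: kg * m^2 / (A^2 * s^3)
V/A reduces to the same SI base units, so it is a valid unit for electric resistance.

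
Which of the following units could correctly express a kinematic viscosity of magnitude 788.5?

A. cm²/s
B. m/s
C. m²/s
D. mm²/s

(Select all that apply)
A, C, D

kinematic viscosity has SI base units: m^2 / s

Checking each option against m^2 / s:
  A. cm²/s: ✓ matches
  B. m/s: ✗ does not match
  C. m²/s: ✓ matches
  D. mm²/s: ✓ matches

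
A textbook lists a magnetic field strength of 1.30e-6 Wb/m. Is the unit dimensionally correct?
No

magnetic field strength has SI base units: A / m
Wb/m does NOT reduce to A / m; a valid unit for magnetic field strength would be e.g. A/m.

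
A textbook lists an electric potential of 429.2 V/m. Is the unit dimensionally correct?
No

electric potential has SI base units: kg * m^2 / (A * s^3)
V/m does NOT reduce to kg * m^2 / (A * s^3); a valid unit for electric potential would be e.g. V.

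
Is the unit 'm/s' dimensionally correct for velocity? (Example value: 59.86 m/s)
Yes

velocity has SI base units: m / s
m/s reduces to the same SI base units, so it is a valid unit for velocity.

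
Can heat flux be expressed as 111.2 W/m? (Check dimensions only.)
No

heat flux has SI base units: kg / s^3
W/m does NOT reduce to kg / s^3; a valid unit for heat flux would be e.g. W/m².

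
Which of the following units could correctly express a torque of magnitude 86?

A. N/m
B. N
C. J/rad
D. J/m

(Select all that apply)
C

torque has SI base units: kg * m^2 / s^2

Checking each option against kg * m^2 / s^2:
  A. N/m: ✗ does not match
  B. N: ✗ does not match
  C. J/rad: ✓ matches
  D. J/m: ✗ does not match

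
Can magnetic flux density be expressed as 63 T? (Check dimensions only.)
Yes

magnetic flux density has SI base units: kg / (A * s^2)
T reduces to the same SI base units, so it is a valid unit for magnetic flux density.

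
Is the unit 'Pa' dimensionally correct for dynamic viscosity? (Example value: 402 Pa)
No

dynamic viscosity has SI base units: kg / (m * s)
Pa does NOT reduce to kg / (m * s); a valid unit for dynamic viscosity would be e.g. Pa·s.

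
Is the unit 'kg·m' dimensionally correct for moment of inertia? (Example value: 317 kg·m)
No

moment of inertia has SI base units: kg * m^2
kg·m does NOT reduce to kg * m^2; a valid unit for moment of inertia would be e.g. kg·m².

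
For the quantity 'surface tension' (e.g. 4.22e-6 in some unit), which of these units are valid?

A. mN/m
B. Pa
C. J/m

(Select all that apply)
A

surface tension has SI base units: kg / s^2

Checking each option against kg / s^2:
  A. mN/m: ✓ matches
  B. Pa: ✗ does not match
  C. J/m: ✗ does not match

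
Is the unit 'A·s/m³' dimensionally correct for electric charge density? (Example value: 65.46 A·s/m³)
Yes

electric charge density has SI base units: A * s / m^3
A·s/m³ reduces to the same SI base units, so it is a valid unit for electric charge density.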